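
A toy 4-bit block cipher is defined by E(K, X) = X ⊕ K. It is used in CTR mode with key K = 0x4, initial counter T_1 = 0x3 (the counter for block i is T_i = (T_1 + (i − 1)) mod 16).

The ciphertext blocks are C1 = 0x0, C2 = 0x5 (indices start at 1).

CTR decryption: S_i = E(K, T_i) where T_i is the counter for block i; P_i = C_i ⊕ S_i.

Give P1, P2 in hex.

P1 = 0x7, P2 = 0x5

P1: T = 0x3, S = E(K, T) = 0x7; 0x0 ⊕ 0x7 = 0x7.
P2: T = 0x4, S = E(K, T) = 0x0; 0x5 ⊕ 0x0 = 0x5.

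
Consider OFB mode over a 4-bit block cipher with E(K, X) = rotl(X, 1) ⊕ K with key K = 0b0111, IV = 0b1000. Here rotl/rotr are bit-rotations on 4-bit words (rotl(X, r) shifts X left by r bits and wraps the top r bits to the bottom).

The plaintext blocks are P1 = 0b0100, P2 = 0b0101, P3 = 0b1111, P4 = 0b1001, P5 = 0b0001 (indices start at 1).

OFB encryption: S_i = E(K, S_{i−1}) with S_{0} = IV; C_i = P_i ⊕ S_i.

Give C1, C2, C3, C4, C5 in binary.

C1 = 0b0010, C2 = 0b1110, C3 = 0b1111, C4 = 0b1110, C5 = 0b1000

C1: S = E(K, 0b1000) = 0b0110; 0b0100 ⊕ 0b0110 = 0b0010.
C2: S = E(K, 0b0110) = 0b1011; 0b0101 ⊕ 0b1011 = 0b1110.
C3: S = E(K, 0b1011) = 0b0000; 0b1111 ⊕ 0b0000 = 0b1111.
C4: S = E(K, 0b0000) = 0b0111; 0b1001 ⊕ 0b0111 = 0b1110.
C5: S = E(K, 0b0111) = 0b1001; 0b0001 ⊕ 0b1001 = 0b1000.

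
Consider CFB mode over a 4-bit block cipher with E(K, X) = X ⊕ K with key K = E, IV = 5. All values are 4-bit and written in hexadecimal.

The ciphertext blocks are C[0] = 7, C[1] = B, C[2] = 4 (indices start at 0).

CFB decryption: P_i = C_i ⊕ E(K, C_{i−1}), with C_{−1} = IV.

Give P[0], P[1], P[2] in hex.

P[0]: E(K, 5) = B; 7 ⊕ B = C.
P[1]: E(K, 7) = 9; B ⊕ 9 = 2.
P[2]: E(K, B) = 5; 4 ⊕ 5 = 1.

P[0] = C, P[1] = 2, P[2] = 1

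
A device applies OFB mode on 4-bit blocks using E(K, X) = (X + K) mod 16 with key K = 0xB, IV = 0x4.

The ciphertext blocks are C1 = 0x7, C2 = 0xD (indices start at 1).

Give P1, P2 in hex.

OFB decryption: S_i = E(K, S_{i−1}) with S_{0} = IV; P_i = C_i ⊕ S_i.
P1: S = E(K, 0x4) = 0xF; 0x7 ⊕ 0xF = 0x8.
P2: S = E(K, 0xF) = 0xA; 0xD ⊕ 0xA = 0x7.

P1 = 0x8, P2 = 0x7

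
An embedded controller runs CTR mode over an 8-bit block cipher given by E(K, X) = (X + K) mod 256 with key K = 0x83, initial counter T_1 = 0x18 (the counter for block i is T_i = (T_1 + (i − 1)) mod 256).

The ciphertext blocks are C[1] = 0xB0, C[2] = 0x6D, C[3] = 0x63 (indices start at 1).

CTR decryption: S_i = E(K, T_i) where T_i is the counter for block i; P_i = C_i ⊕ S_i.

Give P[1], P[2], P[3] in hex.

P[1]: T = 0x18, S = E(K, T) = 0x9B; 0xB0 ⊕ 0x9B = 0x2B.
P[2]: T = 0x19, S = E(K, T) = 0x9C; 0x6D ⊕ 0x9C = 0xF1.
P[3]: T = 0x1A, S = E(K, T) = 0x9D; 0x63 ⊕ 0x9D = 0xFE.

P[1] = 0x2B, P[2] = 0xF1, P[3] = 0xFE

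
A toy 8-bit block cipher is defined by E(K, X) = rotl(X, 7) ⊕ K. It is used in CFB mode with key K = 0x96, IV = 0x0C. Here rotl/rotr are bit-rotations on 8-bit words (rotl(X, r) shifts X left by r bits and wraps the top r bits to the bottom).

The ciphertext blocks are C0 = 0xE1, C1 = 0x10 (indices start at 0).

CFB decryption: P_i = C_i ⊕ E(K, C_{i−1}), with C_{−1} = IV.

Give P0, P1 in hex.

P0 = 0x71, P1 = 0x76

P0: E(K, 0x0C) = 0x90; 0xE1 ⊕ 0x90 = 0x71.
P1: E(K, 0xE1) = 0x66; 0x10 ⊕ 0x66 = 0x76.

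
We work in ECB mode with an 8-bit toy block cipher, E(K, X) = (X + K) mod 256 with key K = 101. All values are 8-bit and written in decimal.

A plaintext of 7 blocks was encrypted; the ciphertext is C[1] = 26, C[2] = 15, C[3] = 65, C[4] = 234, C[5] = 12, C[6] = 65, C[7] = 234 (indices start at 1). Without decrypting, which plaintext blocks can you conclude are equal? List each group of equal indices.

P[3] = P[6]; P[4] = P[7]

ECB encrypts each block independently with the same key, so equal ciphertext blocks imply equal plaintext blocks.
C[3] = C[6] = 65, so P[3] = P[6].
C[4] = C[7] = 234, so P[4] = P[7].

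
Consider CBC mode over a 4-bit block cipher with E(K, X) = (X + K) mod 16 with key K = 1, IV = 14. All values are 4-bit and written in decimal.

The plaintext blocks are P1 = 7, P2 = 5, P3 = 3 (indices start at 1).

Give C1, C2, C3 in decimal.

CBC encryption: C_i = E(K, P_i ⊕ C_{i−1}), with C_{0} = IV.
C1: P1 ⊕ 14 = 9; E(K, 9) = 10.
C2: P2 ⊕ 10 = 15; E(K, 15) = 0.
C3: P3 ⊕ 0 = 3; E(K, 3) = 4.

C1 = 10, C2 = 0, C3 = 4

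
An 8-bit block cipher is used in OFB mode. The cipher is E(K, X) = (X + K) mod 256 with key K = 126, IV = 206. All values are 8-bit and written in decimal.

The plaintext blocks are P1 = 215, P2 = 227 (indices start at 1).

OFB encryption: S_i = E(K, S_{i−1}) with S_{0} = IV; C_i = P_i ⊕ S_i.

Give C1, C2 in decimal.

C1 = 155, C2 = 41

C1: S = E(K, 206) = 76; 215 ⊕ 76 = 155.
C2: S = E(K, 76) = 202; 227 ⊕ 202 = 41.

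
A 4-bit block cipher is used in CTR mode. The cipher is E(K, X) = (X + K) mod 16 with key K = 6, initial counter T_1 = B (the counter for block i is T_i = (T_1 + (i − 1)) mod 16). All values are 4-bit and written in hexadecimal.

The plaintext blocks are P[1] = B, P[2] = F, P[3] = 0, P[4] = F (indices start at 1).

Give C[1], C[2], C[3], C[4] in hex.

CTR encryption: S_i = E(K, T_i) where T_i is the counter for block i; C_i = P_i ⊕ S_i.
C[1]: T = B, S = E(K, T) = 1; B ⊕ 1 = A.
C[2]: T = C, S = E(K, T) = 2; F ⊕ 2 = D.
C[3]: T = D, S = E(K, T) = 3; 0 ⊕ 3 = 3.
C[4]: T = E, S = E(K, T) = 4; F ⊕ 4 = B.

C[1] = A, C[2] = D, C[3] = 3, C[4] = B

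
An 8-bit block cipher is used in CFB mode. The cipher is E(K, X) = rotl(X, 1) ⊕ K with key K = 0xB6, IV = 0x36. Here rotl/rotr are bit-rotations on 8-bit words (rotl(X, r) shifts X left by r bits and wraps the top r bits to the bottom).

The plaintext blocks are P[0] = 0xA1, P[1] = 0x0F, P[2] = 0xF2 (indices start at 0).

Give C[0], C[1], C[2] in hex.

CFB encryption: C_i = P_i ⊕ E(K, C_{i−1}), with C_{−1} = IV.
C[0]: E(K, 0x36) = 0xDA; 0xA1 ⊕ 0xDA = 0x7B.
C[1]: E(K, 0x7B) = 0x40; 0x0F ⊕ 0x40 = 0x4F.
C[2]: E(K, 0x4F) = 0x28; 0xF2 ⊕ 0x28 = 0xDA.

C[0] = 0x7B, C[1] = 0x4F, C[2] = 0xDA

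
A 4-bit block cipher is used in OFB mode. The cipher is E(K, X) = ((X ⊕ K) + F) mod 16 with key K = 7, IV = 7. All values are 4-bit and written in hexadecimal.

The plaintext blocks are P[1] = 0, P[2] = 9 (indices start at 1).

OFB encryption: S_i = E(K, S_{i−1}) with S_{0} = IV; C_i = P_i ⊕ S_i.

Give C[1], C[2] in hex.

C[1] = F, C[2] = E

C[1]: S = E(K, 7) = F; 0 ⊕ F = F.
C[2]: S = E(K, F) = 7; 9 ⊕ 7 = E.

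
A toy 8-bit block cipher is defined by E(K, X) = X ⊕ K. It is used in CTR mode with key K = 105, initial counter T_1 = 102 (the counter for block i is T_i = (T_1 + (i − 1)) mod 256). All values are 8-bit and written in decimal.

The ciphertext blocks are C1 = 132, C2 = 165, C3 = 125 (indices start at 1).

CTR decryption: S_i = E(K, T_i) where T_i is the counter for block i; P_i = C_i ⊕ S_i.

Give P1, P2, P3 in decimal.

P1 = 139, P2 = 171, P3 = 124

P1: T = 102, S = E(K, T) = 15; 132 ⊕ 15 = 139.
P2: T = 103, S = E(K, T) = 14; 165 ⊕ 14 = 171.
P3: T = 104, S = E(K, T) = 1; 125 ⊕ 1 = 124.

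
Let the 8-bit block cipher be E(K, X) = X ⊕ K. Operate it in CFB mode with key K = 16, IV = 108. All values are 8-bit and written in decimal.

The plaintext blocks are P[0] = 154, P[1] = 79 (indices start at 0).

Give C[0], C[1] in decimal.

CFB encryption: C_i = P_i ⊕ E(K, C_{i−1}), with C_{−1} = IV.
C[0]: E(K, 108) = 124; 154 ⊕ 124 = 230.
C[1]: E(K, 230) = 246; 79 ⊕ 246 = 185.

C[0] = 230, C[1] = 185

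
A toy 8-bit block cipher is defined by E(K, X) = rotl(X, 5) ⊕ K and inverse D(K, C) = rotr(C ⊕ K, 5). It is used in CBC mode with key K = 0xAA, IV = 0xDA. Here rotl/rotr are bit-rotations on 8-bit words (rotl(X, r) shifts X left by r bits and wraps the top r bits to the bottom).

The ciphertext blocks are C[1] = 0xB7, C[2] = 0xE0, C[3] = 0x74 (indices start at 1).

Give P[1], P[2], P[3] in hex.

CBC decryption: P_i = D(K, C_i) ⊕ C_{i−1}, with C_{0} = IV.
P[1]: D(K, 0xB7) = 0xE8; 0xE8 ⊕ 0xDA = 0x32.
P[2]: D(K, 0xE0) = 0x52; 0x52 ⊕ 0xB7 = 0xE5.
P[3]: D(K, 0x74) = 0xF6; 0xF6 ⊕ 0xE0 = 0x16.

P[1] = 0x32, P[2] = 0xE5, P[3] = 0x16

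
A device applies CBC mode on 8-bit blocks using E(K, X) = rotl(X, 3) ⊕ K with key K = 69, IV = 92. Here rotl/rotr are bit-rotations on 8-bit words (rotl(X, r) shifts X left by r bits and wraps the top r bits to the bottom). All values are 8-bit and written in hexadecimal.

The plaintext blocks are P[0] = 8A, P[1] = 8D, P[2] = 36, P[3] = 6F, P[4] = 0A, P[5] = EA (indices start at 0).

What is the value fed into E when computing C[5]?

CBC encryption: C_i = E(K, P_i ⊕ C_{i−1}), with C_{−1} = IV.
C[0]: P[0] ⊕ 92 = 18; E(K, 18) = A9.
C[1]: P[1] ⊕ A9 = 24; E(K, 24) = 48.
C[2]: P[2] ⊕ 48 = 7E; E(K, 7E) = 9A.
C[3]: P[3] ⊕ 9A = F5; E(K, F5) = C6.
C[4]: P[4] ⊕ C6 = CC; E(K, CC) = 0F.
C[5]: P[5] ⊕ 0F = E5; E(K, E5) = 46.
So the input to E for block [5] is E5.

E5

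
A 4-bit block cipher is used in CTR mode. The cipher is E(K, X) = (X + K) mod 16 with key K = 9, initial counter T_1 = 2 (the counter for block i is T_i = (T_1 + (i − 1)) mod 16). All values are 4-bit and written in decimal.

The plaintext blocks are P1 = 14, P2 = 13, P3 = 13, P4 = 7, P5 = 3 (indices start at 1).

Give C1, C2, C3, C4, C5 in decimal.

CTR encryption: S_i = E(K, T_i) where T_i is the counter for block i; C_i = P_i ⊕ S_i.
C1: T = 2, S = E(K, T) = 11; 14 ⊕ 11 = 5.
C2: T = 3, S = E(K, T) = 12; 13 ⊕ 12 = 1.
C3: T = 4, S = E(K, T) = 13; 13 ⊕ 13 = 0.
C4: T = 5, S = E(K, T) = 14; 7 ⊕ 14 = 9.
C5: T = 6, S = E(K, T) = 15; 3 ⊕ 15 = 12.

C1 = 5, C2 = 1, C3 = 0, C4 = 9, C5 = 12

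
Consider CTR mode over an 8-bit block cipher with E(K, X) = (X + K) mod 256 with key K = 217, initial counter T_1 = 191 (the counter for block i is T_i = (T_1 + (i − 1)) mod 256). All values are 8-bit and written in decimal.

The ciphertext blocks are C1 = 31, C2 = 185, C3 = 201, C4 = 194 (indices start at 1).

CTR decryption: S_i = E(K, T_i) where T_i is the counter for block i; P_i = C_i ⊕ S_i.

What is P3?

P3: T = 193, S = E(K, T) = 154; 201 ⊕ 154 = 83.

P3 = 83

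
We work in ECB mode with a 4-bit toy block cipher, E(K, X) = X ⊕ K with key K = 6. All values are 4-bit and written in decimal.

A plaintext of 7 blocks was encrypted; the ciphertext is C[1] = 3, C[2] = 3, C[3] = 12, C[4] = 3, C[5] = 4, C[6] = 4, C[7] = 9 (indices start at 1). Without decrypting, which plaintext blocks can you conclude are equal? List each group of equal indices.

P[1] = P[2] = P[4]; P[5] = P[6]

ECB encrypts each block independently with the same key, so equal ciphertext blocks imply equal plaintext blocks.
C[1] = C[2] = C[4] = 3, so P[1] = P[2] = P[4].
C[5] = C[6] = 4, so P[5] = P[6].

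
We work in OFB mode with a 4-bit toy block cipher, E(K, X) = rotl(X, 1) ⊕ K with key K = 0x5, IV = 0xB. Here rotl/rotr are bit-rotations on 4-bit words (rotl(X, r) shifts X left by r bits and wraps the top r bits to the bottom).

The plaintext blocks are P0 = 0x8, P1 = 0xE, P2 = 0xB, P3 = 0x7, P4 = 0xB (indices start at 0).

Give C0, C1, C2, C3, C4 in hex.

C0 = 0xA, C1 = 0xF, C2 = 0xC, C3 = 0xC, C4 = 0x9

OFB encryption: S_i = E(K, S_{i−1}) with S_{−1} = IV; C_i = P_i ⊕ S_i.
C0: S = E(K, 0xB) = 0x2; 0x8 ⊕ 0x2 = 0xA.
C1: S = E(K, 0x2) = 0x1; 0xE ⊕ 0x1 = 0xF.
C2: S = E(K, 0x1) = 0x7; 0xB ⊕ 0x7 = 0xC.
C3: S = E(K, 0x7) = 0xB; 0x7 ⊕ 0xB = 0xC.
C4: S = E(K, 0xB) = 0x2; 0xB ⊕ 0x2 = 0x9.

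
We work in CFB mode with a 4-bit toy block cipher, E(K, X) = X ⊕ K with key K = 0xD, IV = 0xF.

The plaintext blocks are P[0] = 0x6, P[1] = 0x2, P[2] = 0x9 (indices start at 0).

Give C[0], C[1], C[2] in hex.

C[0] = 0x4, C[1] = 0xB, C[2] = 0xF

CFB encryption: C_i = P_i ⊕ E(K, C_{i−1}), with C_{−1} = IV.
C[0]: E(K, 0xF) = 0x2; 0x6 ⊕ 0x2 = 0x4.
C[1]: E(K, 0x4) = 0x9; 0x2 ⊕ 0x9 = 0xB.
C[2]: E(K, 0xB) = 0x6; 0x9 ⊕ 0x6 = 0xF.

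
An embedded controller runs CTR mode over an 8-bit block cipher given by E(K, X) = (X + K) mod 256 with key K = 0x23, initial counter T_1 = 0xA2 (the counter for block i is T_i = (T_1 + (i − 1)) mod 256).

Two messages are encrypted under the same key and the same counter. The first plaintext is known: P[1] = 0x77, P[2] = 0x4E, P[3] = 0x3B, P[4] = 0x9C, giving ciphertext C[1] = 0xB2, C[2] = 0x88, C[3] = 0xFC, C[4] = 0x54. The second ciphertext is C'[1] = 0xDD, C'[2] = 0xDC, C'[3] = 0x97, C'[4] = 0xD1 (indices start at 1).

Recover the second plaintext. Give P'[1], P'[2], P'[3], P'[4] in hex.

P'[1] = 0x18, P'[2] = 0x1A, P'[3] = 0x50, P'[4] = 0x19

In CTR with a reused counter, both messages share the same keystream S_i, so C_i ⊕ C'_i = P_i ⊕ P'_i and thus P'_i = P_i ⊕ C_i ⊕ C'_i.
P'[1]: 0x77 ⊕ 0xB2 ⊕ 0xDD = 0x18.
P'[2]: 0x4E ⊕ 0x88 ⊕ 0xDC = 0x1A.
P'[3]: 0x3B ⊕ 0xFC ⊕ 0x97 = 0x50.
P'[4]: 0x9C ⊕ 0x54 ⊕ 0xD1 = 0x19.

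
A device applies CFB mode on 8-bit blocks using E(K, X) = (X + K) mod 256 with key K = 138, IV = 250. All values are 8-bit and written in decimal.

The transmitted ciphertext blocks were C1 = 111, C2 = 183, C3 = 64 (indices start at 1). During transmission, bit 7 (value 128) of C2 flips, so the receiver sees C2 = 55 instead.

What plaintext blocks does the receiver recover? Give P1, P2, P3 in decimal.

P1 = 235, P2 = 206, P3 = 129

CFB decryption: P_i = C_i ⊕ E(K, C_{i−1}), with C_{0} = IV.
Only C2 changed, to 55. In CFB, a change in C_i flips the same bit in P_i and garbles P_{i+1}. Decrypting the received ciphertext:
P1: E(K, 250) = 132; 111 ⊕ 132 = 235.
P2: E(K, 111) = 249; 55 ⊕ 249 = 206.
P3: E(K, 55) = 193; 64 ⊕ 193 = 129.
Blocks that differ from the original plaintext: P2, P3.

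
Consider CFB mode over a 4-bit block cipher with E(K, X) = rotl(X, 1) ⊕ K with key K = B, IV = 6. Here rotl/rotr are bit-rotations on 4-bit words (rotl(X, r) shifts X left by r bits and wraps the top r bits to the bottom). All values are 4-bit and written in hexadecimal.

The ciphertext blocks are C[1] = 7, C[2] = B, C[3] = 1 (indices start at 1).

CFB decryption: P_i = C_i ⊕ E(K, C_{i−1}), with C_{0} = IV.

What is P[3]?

P[3] = D

P[3]: E(K, B) = C; 1 ⊕ C = D.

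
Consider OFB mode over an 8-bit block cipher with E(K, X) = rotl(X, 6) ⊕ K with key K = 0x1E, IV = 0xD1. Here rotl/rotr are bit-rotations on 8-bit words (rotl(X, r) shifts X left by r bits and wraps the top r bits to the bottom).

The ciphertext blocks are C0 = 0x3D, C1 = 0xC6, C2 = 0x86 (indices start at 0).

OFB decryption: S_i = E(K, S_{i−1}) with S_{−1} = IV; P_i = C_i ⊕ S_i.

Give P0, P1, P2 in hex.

P0: S = E(K, 0xD1) = 0x6A; 0x3D ⊕ 0x6A = 0x57.
P1: S = E(K, 0x6A) = 0x84; 0xC6 ⊕ 0x84 = 0x42.
P2: S = E(K, 0x84) = 0x3F; 0x86 ⊕ 0x3F = 0xB9.

P0 = 0x57, P1 = 0x42, P2 = 0xB9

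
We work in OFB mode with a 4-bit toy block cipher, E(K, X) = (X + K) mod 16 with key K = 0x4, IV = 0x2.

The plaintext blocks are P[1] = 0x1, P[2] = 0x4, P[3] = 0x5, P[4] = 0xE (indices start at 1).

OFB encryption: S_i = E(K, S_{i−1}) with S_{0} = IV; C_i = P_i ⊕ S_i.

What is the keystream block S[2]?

0xA

C[1]: S = E(K, 0x2) = 0x6; 0x1 ⊕ 0x6 = 0x7.
C[2]: S = E(K, 0x6) = 0xA; 0x4 ⊕ 0xA = 0xE.
So S[2] = 0xA.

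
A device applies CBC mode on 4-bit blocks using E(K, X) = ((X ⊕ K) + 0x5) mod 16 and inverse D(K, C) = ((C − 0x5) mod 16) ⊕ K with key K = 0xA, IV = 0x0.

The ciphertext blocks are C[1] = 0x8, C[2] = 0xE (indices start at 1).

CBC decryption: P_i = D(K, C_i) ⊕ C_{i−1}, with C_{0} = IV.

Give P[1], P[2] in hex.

P[1] = 0x9, P[2] = 0xB

P[1]: D(K, 0x8) = 0x9; 0x9 ⊕ 0x0 = 0x9.
P[2]: D(K, 0xE) = 0x3; 0x3 ⊕ 0x8 = 0xB.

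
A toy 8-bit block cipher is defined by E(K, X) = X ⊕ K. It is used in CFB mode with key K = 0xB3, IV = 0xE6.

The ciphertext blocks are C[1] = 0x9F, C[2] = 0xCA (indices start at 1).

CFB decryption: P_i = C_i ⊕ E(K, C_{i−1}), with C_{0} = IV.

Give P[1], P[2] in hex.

P[1] = 0xCA, P[2] = 0xE6

P[1]: E(K, 0xE6) = 0x55; 0x9F ⊕ 0x55 = 0xCA.
P[2]: E(K, 0x9F) = 0x2C; 0xCA ⊕ 0x2C = 0xE6.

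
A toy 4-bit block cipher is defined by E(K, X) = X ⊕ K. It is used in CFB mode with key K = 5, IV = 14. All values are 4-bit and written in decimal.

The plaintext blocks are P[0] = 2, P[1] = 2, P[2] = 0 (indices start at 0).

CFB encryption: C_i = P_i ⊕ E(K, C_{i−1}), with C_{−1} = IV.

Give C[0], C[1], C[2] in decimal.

C[0] = 9, C[1] = 14, C[2] = 11

C[0]: E(K, 14) = 11; 2 ⊕ 11 = 9.
C[1]: E(K, 9) = 12; 2 ⊕ 12 = 14.
C[2]: E(K, 14) = 11; 0 ⊕ 11 = 11.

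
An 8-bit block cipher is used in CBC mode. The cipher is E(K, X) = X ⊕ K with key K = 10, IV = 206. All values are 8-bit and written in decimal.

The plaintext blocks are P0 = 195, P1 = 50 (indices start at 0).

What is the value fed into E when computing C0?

13

CBC encryption: C_i = E(K, P_i ⊕ C_{i−1}), with C_{−1} = IV.
C0: P0 ⊕ 206 = 13; E(K, 13) = 7.
So the input to E for block 0 is 13.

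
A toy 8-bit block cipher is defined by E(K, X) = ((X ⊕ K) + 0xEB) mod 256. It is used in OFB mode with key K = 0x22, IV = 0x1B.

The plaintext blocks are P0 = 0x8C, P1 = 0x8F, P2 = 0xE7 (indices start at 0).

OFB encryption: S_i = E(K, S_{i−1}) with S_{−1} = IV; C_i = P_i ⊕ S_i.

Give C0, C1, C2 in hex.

C0: S = E(K, 0x1B) = 0x24; 0x8C ⊕ 0x24 = 0xA8.
C1: S = E(K, 0x24) = 0xF1; 0x8F ⊕ 0xF1 = 0x7E.
C2: S = E(K, 0xF1) = 0xBE; 0xE7 ⊕ 0xBE = 0x59.

C0 = 0xA8, C1 = 0x7E, C2 = 0x59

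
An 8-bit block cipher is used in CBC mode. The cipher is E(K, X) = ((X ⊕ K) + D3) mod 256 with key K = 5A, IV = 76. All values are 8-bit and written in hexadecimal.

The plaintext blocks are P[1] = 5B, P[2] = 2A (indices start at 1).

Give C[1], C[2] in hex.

CBC encryption: C_i = E(K, P_i ⊕ C_{i−1}), with C_{0} = IV.
C[1]: P[1] ⊕ 76 = 2D; E(K, 2D) = 4A.
C[2]: P[2] ⊕ 4A = 60; E(K, 60) = 0D.

C[1] = 4A, C[2] = 0D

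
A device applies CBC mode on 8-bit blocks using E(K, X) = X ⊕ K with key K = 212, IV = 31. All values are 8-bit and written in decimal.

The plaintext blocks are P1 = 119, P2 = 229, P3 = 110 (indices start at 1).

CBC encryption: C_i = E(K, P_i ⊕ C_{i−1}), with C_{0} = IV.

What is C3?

C3 = 55

C1: P1 ⊕ 31 = 104; E(K, 104) = 188.
C2: P2 ⊕ 188 = 89; E(K, 89) = 141.
C3: P3 ⊕ 141 = 227; E(K, 227) = 55.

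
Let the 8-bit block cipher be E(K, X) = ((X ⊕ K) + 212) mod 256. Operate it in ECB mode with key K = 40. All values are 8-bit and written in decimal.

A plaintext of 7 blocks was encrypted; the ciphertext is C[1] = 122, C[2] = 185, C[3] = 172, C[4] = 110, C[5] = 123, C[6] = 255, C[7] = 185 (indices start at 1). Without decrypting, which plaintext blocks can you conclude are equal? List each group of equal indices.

P[2] = P[7]

ECB encrypts each block independently with the same key, so equal ciphertext blocks imply equal plaintext blocks.
C[2] = C[7] = 185, so P[2] = P[7].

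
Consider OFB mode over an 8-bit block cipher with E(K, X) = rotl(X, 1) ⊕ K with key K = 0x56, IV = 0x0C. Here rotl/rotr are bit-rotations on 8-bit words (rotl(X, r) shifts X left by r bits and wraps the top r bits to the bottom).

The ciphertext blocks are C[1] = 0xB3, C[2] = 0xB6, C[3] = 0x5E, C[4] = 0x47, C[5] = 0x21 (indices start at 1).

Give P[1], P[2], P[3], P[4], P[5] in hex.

P[1] = 0xFD, P[2] = 0x7C, P[3] = 0x9D, P[4] = 0x96, P[5] = 0xD4

OFB decryption: S_i = E(K, S_{i−1}) with S_{0} = IV; P_i = C_i ⊕ S_i.
P[1]: S = E(K, 0x0C) = 0x4E; 0xB3 ⊕ 0x4E = 0xFD.
P[2]: S = E(K, 0x4E) = 0xCA; 0xB6 ⊕ 0xCA = 0x7C.
P[3]: S = E(K, 0xCA) = 0xC3; 0x5E ⊕ 0xC3 = 0x9D.
P[4]: S = E(K, 0xC3) = 0xD1; 0x47 ⊕ 0xD1 = 0x96.
P[5]: S = E(K, 0xD1) = 0xF5; 0x21 ⊕ 0xF5 = 0xD4.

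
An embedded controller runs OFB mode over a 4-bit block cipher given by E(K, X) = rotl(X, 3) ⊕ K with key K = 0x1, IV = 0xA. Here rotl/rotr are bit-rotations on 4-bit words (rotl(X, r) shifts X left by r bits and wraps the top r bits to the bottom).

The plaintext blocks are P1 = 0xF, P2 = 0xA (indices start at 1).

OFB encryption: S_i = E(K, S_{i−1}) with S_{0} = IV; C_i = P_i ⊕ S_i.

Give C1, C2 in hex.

C1: S = E(K, 0xA) = 0x4; 0xF ⊕ 0x4 = 0xB.
C2: S = E(K, 0x4) = 0x3; 0xA ⊕ 0x3 = 0x9.

C1 = 0xB, C2 = 0x9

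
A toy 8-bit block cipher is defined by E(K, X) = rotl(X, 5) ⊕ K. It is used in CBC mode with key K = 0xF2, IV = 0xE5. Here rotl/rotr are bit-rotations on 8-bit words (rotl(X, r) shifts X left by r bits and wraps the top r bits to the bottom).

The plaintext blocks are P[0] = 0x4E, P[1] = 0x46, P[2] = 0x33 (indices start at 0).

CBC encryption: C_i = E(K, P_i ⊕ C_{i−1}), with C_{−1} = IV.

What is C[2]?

C[0]: P[0] ⊕ 0xE5 = 0xAB; E(K, 0xAB) = 0x87.
C[1]: P[1] ⊕ 0x87 = 0xC1; E(K, 0xC1) = 0xCA.
C[2]: P[2] ⊕ 0xCA = 0xF9; E(K, 0xF9) = 0xCD.

C[2] = 0xCD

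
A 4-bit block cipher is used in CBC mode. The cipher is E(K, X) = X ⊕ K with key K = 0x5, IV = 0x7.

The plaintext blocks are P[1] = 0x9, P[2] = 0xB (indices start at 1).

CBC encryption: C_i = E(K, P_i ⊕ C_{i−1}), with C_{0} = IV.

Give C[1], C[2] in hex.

C[1]: P[1] ⊕ 0x7 = 0xE; E(K, 0xE) = 0xB.
C[2]: P[2] ⊕ 0xB = 0x0; E(K, 0x0) = 0x5.

C[1] = 0xB, C[2] = 0x5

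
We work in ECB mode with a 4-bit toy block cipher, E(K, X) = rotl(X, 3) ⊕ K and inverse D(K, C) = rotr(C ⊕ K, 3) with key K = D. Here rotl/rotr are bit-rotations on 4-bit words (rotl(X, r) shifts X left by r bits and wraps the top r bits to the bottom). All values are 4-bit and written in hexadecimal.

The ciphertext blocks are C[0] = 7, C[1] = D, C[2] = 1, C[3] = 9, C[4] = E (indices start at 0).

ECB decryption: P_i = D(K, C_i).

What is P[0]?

P[0] = 5

P[0]: D(K, 7) = 5.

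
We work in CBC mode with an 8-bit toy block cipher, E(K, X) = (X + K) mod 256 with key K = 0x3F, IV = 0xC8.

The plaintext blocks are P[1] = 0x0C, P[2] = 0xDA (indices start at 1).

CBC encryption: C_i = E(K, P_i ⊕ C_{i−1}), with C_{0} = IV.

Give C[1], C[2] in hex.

C[1]: P[1] ⊕ 0xC8 = 0xC4; E(K, 0xC4) = 0x03.
C[2]: P[2] ⊕ 0x03 = 0xD9; E(K, 0xD9) = 0x18.

C[1] = 0x03, C[2] = 0x18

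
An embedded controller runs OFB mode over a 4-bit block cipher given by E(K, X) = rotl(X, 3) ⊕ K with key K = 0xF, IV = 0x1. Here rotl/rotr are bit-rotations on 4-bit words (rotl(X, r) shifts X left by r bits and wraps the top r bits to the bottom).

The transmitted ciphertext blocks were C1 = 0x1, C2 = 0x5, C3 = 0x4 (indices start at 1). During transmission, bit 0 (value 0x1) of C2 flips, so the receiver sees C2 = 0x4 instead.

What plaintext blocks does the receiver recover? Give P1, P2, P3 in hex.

OFB decryption: S_i = E(K, S_{i−1}) with S_{0} = IV; P_i = C_i ⊕ S_i.
Only C2 changed, to 0x4. In OFB, a change in C_i flips the same bit in P_i only; the keystream is unaffected. Decrypting the received ciphertext:
P1: S = E(K, 0x1) = 0x7; 0x1 ⊕ 0x7 = 0x6.
P2: S = E(K, 0x7) = 0x4; 0x4 ⊕ 0x4 = 0x0.
P3: S = E(K, 0x4) = 0xD; 0x4 ⊕ 0xD = 0x9.
Blocks that differ from the original plaintext: P2.

P1 = 0x6, P2 = 0x0, P3 = 0x9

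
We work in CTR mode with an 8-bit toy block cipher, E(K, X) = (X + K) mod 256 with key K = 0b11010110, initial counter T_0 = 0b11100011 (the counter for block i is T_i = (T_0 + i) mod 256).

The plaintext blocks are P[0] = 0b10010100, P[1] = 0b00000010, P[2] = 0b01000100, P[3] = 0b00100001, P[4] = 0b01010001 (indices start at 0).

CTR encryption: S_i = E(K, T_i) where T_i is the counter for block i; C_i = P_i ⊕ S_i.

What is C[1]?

C[1] = 0b10111000

C[0]: T = 0b11100011, S = E(K, T) = 0b10111001; 0b10010100 ⊕ 0b10111001 = 0b00101101.
C[1]: T = 0b11100100, S = E(K, T) = 0b10111010; 0b00000010 ⊕ 0b10111010 = 0b10111000.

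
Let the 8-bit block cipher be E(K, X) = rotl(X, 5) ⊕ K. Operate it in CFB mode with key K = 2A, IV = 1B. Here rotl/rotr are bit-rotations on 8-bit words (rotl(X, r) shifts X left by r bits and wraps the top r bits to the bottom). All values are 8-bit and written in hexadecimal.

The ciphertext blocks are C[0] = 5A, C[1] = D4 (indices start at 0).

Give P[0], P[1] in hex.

P[0] = 13, P[1] = B5

CFB decryption: P_i = C_i ⊕ E(K, C_{i−1}), with C_{−1} = IV.
P[0]: E(K, 1B) = 49; 5A ⊕ 49 = 13.
P[1]: E(K, 5A) = 61; D4 ⊕ 61 = B5.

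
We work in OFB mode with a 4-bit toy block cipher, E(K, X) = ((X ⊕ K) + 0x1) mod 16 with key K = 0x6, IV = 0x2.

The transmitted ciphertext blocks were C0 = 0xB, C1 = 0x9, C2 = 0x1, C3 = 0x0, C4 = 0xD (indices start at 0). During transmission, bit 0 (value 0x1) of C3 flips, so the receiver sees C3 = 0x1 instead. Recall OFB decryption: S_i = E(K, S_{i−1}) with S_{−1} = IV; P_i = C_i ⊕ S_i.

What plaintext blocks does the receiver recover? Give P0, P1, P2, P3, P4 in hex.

P0 = 0xE, P1 = 0xD, P2 = 0x2, P3 = 0x7, P4 = 0xC

Only C3 changed, to 0x1. In OFB, a change in C_i flips the same bit in P_i only; the keystream is unaffected. Decrypting the received ciphertext:
P0: S = E(K, 0x2) = 0x5; 0xB ⊕ 0x5 = 0xE.
P1: S = E(K, 0x5) = 0x4; 0x9 ⊕ 0x4 = 0xD.
P2: S = E(K, 0x4) = 0x3; 0x1 ⊕ 0x3 = 0x2.
P3: S = E(K, 0x3) = 0x6; 0x1 ⊕ 0x6 = 0x7.
P4: S = E(K, 0x6) = 0x1; 0xD ⊕ 0x1 = 0xC.
Blocks that differ from the original plaintext: P3.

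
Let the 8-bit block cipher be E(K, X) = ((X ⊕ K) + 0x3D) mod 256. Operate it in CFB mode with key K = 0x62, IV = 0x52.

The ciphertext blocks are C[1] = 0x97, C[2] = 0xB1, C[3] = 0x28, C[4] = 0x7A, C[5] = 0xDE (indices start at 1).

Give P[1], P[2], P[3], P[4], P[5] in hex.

P[1] = 0xFA, P[2] = 0x83, P[3] = 0x38, P[4] = 0xFD, P[5] = 0x8B

CFB decryption: P_i = C_i ⊕ E(K, C_{i−1}), with C_{0} = IV.
P[1]: E(K, 0x52) = 0x6D; 0x97 ⊕ 0x6D = 0xFA.
P[2]: E(K, 0x97) = 0x32; 0xB1 ⊕ 0x32 = 0x83.
P[3]: E(K, 0xB1) = 0x10; 0x28 ⊕ 0x10 = 0x38.
P[4]: E(K, 0x28) = 0x87; 0x7A ⊕ 0x87 = 0xFD.
P[5]: E(K, 0x7A) = 0x55; 0xDE ⊕ 0x55 = 0x8B.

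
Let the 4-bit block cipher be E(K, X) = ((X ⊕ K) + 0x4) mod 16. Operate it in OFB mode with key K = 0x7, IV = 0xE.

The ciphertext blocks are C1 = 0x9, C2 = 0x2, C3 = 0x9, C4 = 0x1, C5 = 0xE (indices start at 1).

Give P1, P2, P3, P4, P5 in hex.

P1 = 0x4, P2 = 0xC, P3 = 0x4, P4 = 0xF, P5 = 0x3

OFB decryption: S_i = E(K, S_{i−1}) with S_{0} = IV; P_i = C_i ⊕ S_i.
P1: S = E(K, 0xE) = 0xD; 0x9 ⊕ 0xD = 0x4.
P2: S = E(K, 0xD) = 0xE; 0x2 ⊕ 0xE = 0xC.
P3: S = E(K, 0xE) = 0xD; 0x9 ⊕ 0xD = 0x4.
P4: S = E(K, 0xD) = 0xE; 0x1 ⊕ 0xE = 0xF.
P5: S = E(K, 0xE) = 0xD; 0xE ⊕ 0xD = 0x3.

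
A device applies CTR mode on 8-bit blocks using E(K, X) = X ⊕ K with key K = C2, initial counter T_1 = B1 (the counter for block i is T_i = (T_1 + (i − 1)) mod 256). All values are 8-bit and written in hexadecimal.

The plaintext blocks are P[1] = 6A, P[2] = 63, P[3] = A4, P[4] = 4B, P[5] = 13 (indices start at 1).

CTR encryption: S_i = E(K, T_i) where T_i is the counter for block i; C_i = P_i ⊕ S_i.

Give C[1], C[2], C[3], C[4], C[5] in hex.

C[1]: T = B1, S = E(K, T) = 73; 6A ⊕ 73 = 19.
C[2]: T = B2, S = E(K, T) = 70; 63 ⊕ 70 = 13.
C[3]: T = B3, S = E(K, T) = 71; A4 ⊕ 71 = D5.
C[4]: T = B4, S = E(K, T) = 76; 4B ⊕ 76 = 3D.
C[5]: T = B5, S = E(K, T) = 77; 13 ⊕ 77 = 64.

C[1] = 19, C[2] = 13, C[3] = D5, C[4] = 3D, C[5] = 64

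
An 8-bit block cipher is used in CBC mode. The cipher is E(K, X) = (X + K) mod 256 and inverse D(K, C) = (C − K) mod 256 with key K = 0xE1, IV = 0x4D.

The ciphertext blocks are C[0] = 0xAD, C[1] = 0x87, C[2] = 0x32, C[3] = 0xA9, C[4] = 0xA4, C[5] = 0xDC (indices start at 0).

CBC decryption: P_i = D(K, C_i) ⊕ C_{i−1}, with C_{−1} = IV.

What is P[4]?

P[4]: D(K, 0xA4) = 0xC3; 0xC3 ⊕ 0xA9 = 0x6A.

P[4] = 0x6A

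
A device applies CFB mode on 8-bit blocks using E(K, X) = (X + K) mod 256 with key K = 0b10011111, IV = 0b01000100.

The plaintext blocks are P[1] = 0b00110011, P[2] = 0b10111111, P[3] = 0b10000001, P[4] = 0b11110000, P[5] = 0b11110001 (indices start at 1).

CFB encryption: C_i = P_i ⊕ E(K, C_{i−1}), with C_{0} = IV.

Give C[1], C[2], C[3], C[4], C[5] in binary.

C[1]: E(K, 0b01000100) = 0b11100011; 0b00110011 ⊕ 0b11100011 = 0b11010000.
C[2]: E(K, 0b11010000) = 0b01101111; 0b10111111 ⊕ 0b01101111 = 0b11010000.
C[3]: E(K, 0b11010000) = 0b01101111; 0b10000001 ⊕ 0b01101111 = 0b11101110.
C[4]: E(K, 0b11101110) = 0b10001101; 0b11110000 ⊕ 0b10001101 = 0b01111101.
C[5]: E(K, 0b01111101) = 0b00011100; 0b11110001 ⊕ 0b00011100 = 0b11101101.

C[1] = 0b11010000, C[2] = 0b11010000, C[3] = 0b11101110, C[4] = 0b01111101, C[5] = 0b11101101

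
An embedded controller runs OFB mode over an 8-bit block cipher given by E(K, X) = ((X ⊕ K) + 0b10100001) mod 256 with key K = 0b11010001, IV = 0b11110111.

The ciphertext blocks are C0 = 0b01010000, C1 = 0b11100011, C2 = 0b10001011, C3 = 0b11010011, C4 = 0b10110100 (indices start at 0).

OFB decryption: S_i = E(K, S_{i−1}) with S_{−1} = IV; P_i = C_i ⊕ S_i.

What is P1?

P1 = 0b01010100

P0: S = E(K, 0b11110111) = 0b11000111; 0b01010000 ⊕ 0b11000111 = 0b10010111.
P1: S = E(K, 0b11000111) = 0b10110111; 0b11100011 ⊕ 0b10110111 = 0b01010100.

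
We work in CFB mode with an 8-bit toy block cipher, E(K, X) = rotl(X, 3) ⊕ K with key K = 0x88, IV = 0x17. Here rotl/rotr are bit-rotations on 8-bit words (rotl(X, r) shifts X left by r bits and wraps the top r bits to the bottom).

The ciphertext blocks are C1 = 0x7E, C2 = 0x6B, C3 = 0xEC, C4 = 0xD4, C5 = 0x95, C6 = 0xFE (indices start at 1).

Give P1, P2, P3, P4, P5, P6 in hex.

CFB decryption: P_i = C_i ⊕ E(K, C_{i−1}), with C_{0} = IV.
P1: E(K, 0x17) = 0x30; 0x7E ⊕ 0x30 = 0x4E.
P2: E(K, 0x7E) = 0x7B; 0x6B ⊕ 0x7B = 0x10.
P3: E(K, 0x6B) = 0xD3; 0xEC ⊕ 0xD3 = 0x3F.
P4: E(K, 0xEC) = 0xEF; 0xD4 ⊕ 0xEF = 0x3B.
P5: E(K, 0xD4) = 0x2E; 0x95 ⊕ 0x2E = 0xBB.
P6: E(K, 0x95) = 0x24; 0xFE ⊕ 0x24 = 0xDA.

P1 = 0x4E, P2 = 0x10, P3 = 0x3F, P4 = 0x3B, P5 = 0xBB, P6 = 0xDA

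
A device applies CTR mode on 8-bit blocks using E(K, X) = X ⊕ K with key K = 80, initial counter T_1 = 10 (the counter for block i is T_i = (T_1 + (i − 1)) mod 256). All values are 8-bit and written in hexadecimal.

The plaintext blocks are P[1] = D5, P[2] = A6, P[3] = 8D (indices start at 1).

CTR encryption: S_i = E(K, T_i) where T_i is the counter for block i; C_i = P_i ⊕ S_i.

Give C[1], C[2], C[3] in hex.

C[1]: T = 10, S = E(K, T) = 90; D5 ⊕ 90 = 45.
C[2]: T = 11, S = E(K, T) = 91; A6 ⊕ 91 = 37.
C[3]: T = 12, S = E(K, T) = 92; 8D ⊕ 92 = 1F.

C[1] = 45, C[2] = 37, C[3] = 1F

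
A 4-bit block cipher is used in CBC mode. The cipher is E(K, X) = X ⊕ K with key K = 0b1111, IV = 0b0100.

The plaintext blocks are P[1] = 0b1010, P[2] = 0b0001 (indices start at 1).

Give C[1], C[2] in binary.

C[1] = 0b0001, C[2] = 0b1111

CBC encryption: C_i = E(K, P_i ⊕ C_{i−1}), with C_{0} = IV.
C[1]: P[1] ⊕ 0b0100 = 0b1110; E(K, 0b1110) = 0b0001.
C[2]: P[2] ⊕ 0b0001 = 0b0000; E(K, 0b0000) = 0b1111.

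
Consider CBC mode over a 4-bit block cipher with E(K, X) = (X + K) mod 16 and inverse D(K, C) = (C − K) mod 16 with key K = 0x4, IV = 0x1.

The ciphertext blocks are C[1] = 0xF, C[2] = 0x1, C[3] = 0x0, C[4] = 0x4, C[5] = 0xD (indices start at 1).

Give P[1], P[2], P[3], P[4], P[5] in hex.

CBC decryption: P_i = D(K, C_i) ⊕ C_{i−1}, with C_{0} = IV.
P[1]: D(K, 0xF) = 0xB; 0xB ⊕ 0x1 = 0xA.
P[2]: D(K, 0x1) = 0xD; 0xD ⊕ 0xF = 0x2.
P[3]: D(K, 0x0) = 0xC; 0xC ⊕ 0x1 = 0xD.
P[4]: D(K, 0x4) = 0x0; 0x0 ⊕ 0x0 = 0x0.
P[5]: D(K, 0xD) = 0x9; 0x9 ⊕ 0x4 = 0xD.

P[1] = 0xA, P[2] = 0x2, P[3] = 0xD, P[4] = 0x0, P[5] = 0xD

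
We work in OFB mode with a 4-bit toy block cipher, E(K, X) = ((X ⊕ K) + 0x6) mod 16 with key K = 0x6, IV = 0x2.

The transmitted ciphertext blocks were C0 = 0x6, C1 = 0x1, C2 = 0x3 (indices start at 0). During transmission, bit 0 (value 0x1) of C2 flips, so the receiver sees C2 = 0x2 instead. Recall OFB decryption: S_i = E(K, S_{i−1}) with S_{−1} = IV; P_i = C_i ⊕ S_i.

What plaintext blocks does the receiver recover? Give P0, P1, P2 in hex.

Only C2 changed, to 0x2. In OFB, a change in C_i flips the same bit in P_i only; the keystream is unaffected. Decrypting the received ciphertext:
P0: S = E(K, 0x2) = 0xA; 0x6 ⊕ 0xA = 0xC.
P1: S = E(K, 0xA) = 0x2; 0x1 ⊕ 0x2 = 0x3.
P2: S = E(K, 0x2) = 0xA; 0x2 ⊕ 0xA = 0x8.
Blocks that differ from the original plaintext: P2.

P0 = 0xC, P1 = 0x3, P2 = 0x8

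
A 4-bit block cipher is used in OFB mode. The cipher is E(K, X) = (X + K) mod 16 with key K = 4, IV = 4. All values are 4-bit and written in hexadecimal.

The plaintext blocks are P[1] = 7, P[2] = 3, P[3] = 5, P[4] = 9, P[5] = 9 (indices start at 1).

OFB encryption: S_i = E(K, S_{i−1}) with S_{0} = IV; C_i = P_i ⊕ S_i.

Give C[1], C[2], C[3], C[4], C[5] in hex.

C[1] = F, C[2] = F, C[3] = 5, C[4] = D, C[5] = 1

C[1]: S = E(K, 4) = 8; 7 ⊕ 8 = F.
C[2]: S = E(K, 8) = C; 3 ⊕ C = F.
C[3]: S = E(K, C) = 0; 5 ⊕ 0 = 5.
C[4]: S = E(K, 0) = 4; 9 ⊕ 4 = D.
C[5]: S = E(K, 4) = 8; 9 ⊕ 8 = 1.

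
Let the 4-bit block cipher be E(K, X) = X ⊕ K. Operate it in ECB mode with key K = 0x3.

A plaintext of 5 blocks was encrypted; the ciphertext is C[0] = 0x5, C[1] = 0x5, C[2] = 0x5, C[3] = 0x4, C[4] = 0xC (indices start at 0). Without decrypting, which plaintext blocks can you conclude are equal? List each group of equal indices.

P[0] = P[1] = P[2]

ECB encrypts each block independently with the same key, so equal ciphertext blocks imply equal plaintext blocks.
C[0] = C[1] = C[2] = 0x5, so P[0] = P[1] = P[2].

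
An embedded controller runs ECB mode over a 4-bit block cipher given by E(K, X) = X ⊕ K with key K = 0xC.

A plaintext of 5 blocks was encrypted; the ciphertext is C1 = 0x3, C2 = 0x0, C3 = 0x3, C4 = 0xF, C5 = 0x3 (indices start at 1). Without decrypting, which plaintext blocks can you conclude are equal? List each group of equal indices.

P1 = P3 = P5

ECB encrypts each block independently with the same key, so equal ciphertext blocks imply equal plaintext blocks.
C1 = C3 = C5 = 0x3, so P1 = P3 = P5.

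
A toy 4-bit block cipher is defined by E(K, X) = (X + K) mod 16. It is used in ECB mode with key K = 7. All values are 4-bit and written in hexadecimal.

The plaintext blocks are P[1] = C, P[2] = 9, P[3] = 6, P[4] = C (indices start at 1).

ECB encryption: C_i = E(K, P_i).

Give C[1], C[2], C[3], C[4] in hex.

C[1]: E(K, C) = 3.
C[2]: E(K, 9) = 0.
C[3]: E(K, 6) = D.
C[4]: E(K, C) = 3.

C[1] = 3, C[2] = 0, C[3] = D, C[4] = 3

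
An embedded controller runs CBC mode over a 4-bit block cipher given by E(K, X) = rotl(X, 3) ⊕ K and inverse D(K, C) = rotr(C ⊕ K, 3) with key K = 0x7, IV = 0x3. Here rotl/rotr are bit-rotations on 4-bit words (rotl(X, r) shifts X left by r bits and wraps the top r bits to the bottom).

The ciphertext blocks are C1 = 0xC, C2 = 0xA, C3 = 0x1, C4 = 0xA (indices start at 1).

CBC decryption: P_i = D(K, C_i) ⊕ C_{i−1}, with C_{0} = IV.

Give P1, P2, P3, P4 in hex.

P1 = 0x4, P2 = 0x7, P3 = 0x6, P4 = 0xA

P1: D(K, 0xC) = 0x7; 0x7 ⊕ 0x3 = 0x4.
P2: D(K, 0xA) = 0xB; 0xB ⊕ 0xC = 0x7.
P3: D(K, 0x1) = 0xC; 0xC ⊕ 0xA = 0x6.
P4: D(K, 0xA) = 0xB; 0xB ⊕ 0x1 = 0xA.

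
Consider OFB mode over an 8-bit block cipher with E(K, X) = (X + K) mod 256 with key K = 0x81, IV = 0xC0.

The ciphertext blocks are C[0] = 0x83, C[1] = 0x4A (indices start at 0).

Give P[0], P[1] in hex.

OFB decryption: S_i = E(K, S_{i−1}) with S_{−1} = IV; P_i = C_i ⊕ S_i.
P[0]: S = E(K, 0xC0) = 0x41; 0x83 ⊕ 0x41 = 0xC2.
P[1]: S = E(K, 0x41) = 0xC2; 0x4A ⊕ 0xC2 = 0x88.

P[0] = 0xC2, P[1] = 0x88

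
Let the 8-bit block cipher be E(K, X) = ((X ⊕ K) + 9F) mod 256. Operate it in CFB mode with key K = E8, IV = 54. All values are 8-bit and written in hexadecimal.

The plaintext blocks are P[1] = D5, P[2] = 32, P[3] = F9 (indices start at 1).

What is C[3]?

C[3] = 87

CFB encryption: C_i = P_i ⊕ E(K, C_{i−1}), with C_{0} = IV.
C[1]: E(K, 54) = 5B; D5 ⊕ 5B = 8E.
C[2]: E(K, 8E) = 05; 32 ⊕ 05 = 37.
C[3]: E(K, 37) = 7E; F9 ⊕ 7E = 87.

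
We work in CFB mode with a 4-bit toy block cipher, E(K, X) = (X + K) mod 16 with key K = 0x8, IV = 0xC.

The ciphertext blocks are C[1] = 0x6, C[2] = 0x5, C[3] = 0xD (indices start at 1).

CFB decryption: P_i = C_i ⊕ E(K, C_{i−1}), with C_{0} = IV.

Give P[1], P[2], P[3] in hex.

P[1]: E(K, 0xC) = 0x4; 0x6 ⊕ 0x4 = 0x2.
P[2]: E(K, 0x6) = 0xE; 0x5 ⊕ 0xE = 0xB.
P[3]: E(K, 0x5) = 0xD; 0xD ⊕ 0xD = 0x0.

P[1] = 0x2, P[2] = 0xB, P[3] = 0x0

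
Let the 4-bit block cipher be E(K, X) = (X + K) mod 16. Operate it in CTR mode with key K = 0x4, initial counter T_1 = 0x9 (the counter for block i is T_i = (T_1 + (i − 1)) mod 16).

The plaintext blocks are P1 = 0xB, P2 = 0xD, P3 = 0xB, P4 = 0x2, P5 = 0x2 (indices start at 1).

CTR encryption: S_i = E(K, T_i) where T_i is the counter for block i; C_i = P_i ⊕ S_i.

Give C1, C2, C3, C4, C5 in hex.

C1: T = 0x9, S = E(K, T) = 0xD; 0xB ⊕ 0xD = 0x6.
C2: T = 0xA, S = E(K, T) = 0xE; 0xD ⊕ 0xE = 0x3.
C3: T = 0xB, S = E(K, T) = 0xF; 0xB ⊕ 0xF = 0x4.
C4: T = 0xC, S = E(K, T) = 0x0; 0x2 ⊕ 0x0 = 0x2.
C5: T = 0xD, S = E(K, T) = 0x1; 0x2 ⊕ 0x1 = 0x3.

C1 = 0x6, C2 = 0x3, C3 = 0x4, C4 = 0x2, C5 = 0x3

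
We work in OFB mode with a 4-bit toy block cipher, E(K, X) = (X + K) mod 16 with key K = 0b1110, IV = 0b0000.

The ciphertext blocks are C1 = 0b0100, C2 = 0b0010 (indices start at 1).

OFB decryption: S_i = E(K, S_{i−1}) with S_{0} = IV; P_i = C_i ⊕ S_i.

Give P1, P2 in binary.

P1: S = E(K, 0b0000) = 0b1110; 0b0100 ⊕ 0b1110 = 0b1010.
P2: S = E(K, 0b1110) = 0b1100; 0b0010 ⊕ 0b1100 = 0b1110.

P1 = 0b1010, P2 = 0b1110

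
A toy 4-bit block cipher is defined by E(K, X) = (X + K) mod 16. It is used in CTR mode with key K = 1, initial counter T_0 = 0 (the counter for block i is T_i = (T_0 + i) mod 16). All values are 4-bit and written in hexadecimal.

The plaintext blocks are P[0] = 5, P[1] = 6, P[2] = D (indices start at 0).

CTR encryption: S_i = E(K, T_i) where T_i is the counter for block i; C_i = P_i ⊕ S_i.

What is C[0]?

C[0] = 4

C[0]: T = 0, S = E(K, T) = 1; 5 ⊕ 1 = 4.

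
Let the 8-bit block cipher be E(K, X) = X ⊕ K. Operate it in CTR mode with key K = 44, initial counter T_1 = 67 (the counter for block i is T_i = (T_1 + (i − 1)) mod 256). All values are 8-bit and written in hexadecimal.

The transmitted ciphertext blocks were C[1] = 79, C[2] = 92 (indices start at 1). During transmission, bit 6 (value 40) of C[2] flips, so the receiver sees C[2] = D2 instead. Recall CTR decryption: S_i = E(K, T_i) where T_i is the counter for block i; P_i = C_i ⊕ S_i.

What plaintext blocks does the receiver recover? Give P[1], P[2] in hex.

Only C[2] changed, to D2. In CTR, a change in C_i flips the same bit in P_i only; the keystream is unaffected. Decrypting the received ciphertext:
P[1]: T = 67, S = E(K, T) = 23; 79 ⊕ 23 = 5A.
P[2]: T = 68, S = E(K, T) = 2C; D2 ⊕ 2C = FE.
Blocks that differ from the original plaintext: P[2].

P[1] = 5A, P[2] = FE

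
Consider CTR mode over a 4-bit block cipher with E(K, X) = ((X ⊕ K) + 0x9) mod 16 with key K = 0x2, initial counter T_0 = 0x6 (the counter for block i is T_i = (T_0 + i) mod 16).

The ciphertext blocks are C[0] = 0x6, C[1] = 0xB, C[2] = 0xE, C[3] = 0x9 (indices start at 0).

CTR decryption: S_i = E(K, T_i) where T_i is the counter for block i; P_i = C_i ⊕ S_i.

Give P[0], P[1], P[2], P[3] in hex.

P[0] = 0xB, P[1] = 0x5, P[2] = 0xD, P[3] = 0xD

P[0]: T = 0x6, S = E(K, T) = 0xD; 0x6 ⊕ 0xD = 0xB.
P[1]: T = 0x7, S = E(K, T) = 0xE; 0xB ⊕ 0xE = 0x5.
P[2]: T = 0x8, S = E(K, T) = 0x3; 0xE ⊕ 0x3 = 0xD.
P[3]: T = 0x9, S = E(K, T) = 0x4; 0x9 ⊕ 0x4 = 0xD.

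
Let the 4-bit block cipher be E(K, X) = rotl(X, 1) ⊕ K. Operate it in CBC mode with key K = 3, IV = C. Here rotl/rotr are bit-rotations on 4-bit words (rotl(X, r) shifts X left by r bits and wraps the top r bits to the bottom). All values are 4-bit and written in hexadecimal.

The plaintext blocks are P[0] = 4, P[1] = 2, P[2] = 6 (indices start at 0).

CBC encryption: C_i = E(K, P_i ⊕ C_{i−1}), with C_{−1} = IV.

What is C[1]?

C[1] = 3

C[0]: P[0] ⊕ C = 8; E(K, 8) = 2.
C[1]: P[1] ⊕ 2 = 0; E(K, 0) = 3.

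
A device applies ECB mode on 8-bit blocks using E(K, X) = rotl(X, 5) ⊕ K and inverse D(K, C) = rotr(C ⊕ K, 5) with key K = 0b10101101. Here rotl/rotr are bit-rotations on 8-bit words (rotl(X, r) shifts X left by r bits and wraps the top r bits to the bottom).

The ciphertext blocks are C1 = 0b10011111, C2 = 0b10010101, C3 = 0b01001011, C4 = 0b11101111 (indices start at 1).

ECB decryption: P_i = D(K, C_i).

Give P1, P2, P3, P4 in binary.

P1 = 0b10010001, P2 = 0b11000001, P3 = 0b00110111, P4 = 0b00010010

P1: D(K, 0b10011111) = 0b10010001.
P2: D(K, 0b10010101) = 0b11000001.
P3: D(K, 0b01001011) = 0b00110111.
P4: D(K, 0b11101111) = 0b00010010.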